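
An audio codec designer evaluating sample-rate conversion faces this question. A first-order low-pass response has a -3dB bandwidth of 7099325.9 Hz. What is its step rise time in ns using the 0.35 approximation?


Rise time from bandwidth relationship:
tr = 0.35 / BW
   = 0.35 / 7099325.9
   = 4.930045541e-08 s
   = 49.3005 ns

49.3005 ns


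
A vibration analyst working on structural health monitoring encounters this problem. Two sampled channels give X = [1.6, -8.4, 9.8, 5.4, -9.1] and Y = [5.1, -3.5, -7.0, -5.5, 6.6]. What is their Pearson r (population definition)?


Pearson correlation coefficient (population):
r = cov(X,Y) / (std(X) * std(Y))
Mean X = -0.14, Mean Y = -0.86
Cov(X,Y) = -24.2804
Std(X) = 7.497093, Std(Y) = 5.610205
r = -0.5773

-0.5773


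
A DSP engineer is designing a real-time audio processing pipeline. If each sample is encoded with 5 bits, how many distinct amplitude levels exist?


Number of quantization levels = 2^N
= 2^5
= 32

32


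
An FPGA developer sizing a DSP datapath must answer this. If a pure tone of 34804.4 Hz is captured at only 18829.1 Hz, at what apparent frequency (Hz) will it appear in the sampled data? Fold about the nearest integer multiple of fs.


Compute the nearest integer multiple of fs to the signal:
n = round(34804.4 / 18829.1) = 2
f_alias = |34804.4 - 2 * 18829.1|
        = |34804.4 - 37658.2|
        = 2853.8 Hz

2853.8


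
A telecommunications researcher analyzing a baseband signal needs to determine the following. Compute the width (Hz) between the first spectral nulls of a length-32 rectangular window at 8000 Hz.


Main lobe width for a rectangular window:
Width = 2 * fs / N
      = 2 * 8000 / 32
      = 16000 / 32
      = 500.0 Hz

500.0 Hz


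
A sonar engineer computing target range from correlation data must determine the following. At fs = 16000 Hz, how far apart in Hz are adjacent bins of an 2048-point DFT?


DFT frequency resolution:
df = fs / N
   = 16000 / 2048
   = 7.8125 Hz

7.8125 Hz


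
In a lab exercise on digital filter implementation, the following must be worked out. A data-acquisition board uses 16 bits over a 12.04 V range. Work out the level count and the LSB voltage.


Step 1 — number of quantization levels:
L = 2^N = 2^16 = 65536

Step 2 — LSB step size:
delta = Vfs / L
      = 12.04 / 65536
      = 0.00018372 V

Levels = 65536; step size = 0.00018372 V


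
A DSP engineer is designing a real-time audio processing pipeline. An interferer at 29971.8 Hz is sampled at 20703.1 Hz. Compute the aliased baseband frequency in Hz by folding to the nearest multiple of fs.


Compute the nearest integer multiple of fs to the signal:
n = round(29971.8 / 20703.1) = 1
f_alias = |29971.8 - 1 * 20703.1|
        = |29971.8 - 20703.1|
        = 9268.7 Hz

9268.7


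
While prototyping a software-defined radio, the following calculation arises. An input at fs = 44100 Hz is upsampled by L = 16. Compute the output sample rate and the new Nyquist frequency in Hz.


Step 1 — output sample rate after interpolation by L:
fs_out = L * fs_in = 16 * 44100 = 705600 Hz

Step 2 — Nyquist frequency of the output stream:
f_Nyq = fs_out / 2 = 705600 / 2 = 352800.0 Hz

fs_out = 705600 Hz; f_Nyquist = 352800.0 Hz


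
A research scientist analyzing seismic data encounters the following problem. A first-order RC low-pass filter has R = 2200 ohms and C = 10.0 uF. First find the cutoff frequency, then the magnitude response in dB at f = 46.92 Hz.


Step 1 — cutoff frequency:
fc = 1 / (2*pi*R*C)
C = 10.0 uF = 1e-05 F
fc = 1 / (2*pi*2200*1e-05)
   = 7.23432 Hz

Step 2 — magnitude at f = 46.92 Hz:
|H(f)| = 1 / sqrt(1 + (f/fc)^2)
f/fc = 46.92 / 7.23432 = 6.485751
|H| = 1 / sqrt(1 + 42.064966) = 0.1523835
|H|_dB = 20*log10(0.1523835) = -16.34 dB

fc = 7.23432 Hz; |H(46.92 Hz)| = -16.34 dB


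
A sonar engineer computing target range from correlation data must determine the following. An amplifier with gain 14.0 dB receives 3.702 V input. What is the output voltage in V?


Output voltage from dB gain:
V_out = V_in * 10^(gain_dB / 20)
      = 3.702 * 10^(14.0 / 20)
      = 3.702 * 5.011872
      = 18.554 V

18.554 V


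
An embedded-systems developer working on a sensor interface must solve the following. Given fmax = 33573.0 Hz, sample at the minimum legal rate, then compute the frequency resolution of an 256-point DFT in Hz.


Step 1 — Nyquist sampling rate:
fs = 2 * fmax = 2 * 33573.0 = 67146.0 Hz

Step 2 — DFT bin spacing:
df = fs / N = 67146.0 / 256 = 262.2891 Hz

262.2891 Hz


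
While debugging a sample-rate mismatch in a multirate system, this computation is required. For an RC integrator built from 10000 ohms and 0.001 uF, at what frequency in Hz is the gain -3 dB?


Cutoff frequency of a first-order RC filter:
fc = 1 / (2 * pi * R * C)
C = 0.001 uF = 1e-09 F
fc = 1 / (2 * pi * 10000 * 1e-09)
   = 1 / 6.2831853071796e-05
   = 15915.494309 Hz

15915.494309 Hz


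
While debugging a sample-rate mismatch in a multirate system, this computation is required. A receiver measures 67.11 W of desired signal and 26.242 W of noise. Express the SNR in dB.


SNR in decibels:
SNR = 10 * log10(Ps / Pn)
    = 10 * log10(67.11 / 26.242)
    = 10 * log10(2.5574)
    = 10 * 0.4078
    = 4.08 dB

4.08 dB


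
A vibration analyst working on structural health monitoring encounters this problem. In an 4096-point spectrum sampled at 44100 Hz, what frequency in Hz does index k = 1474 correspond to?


Frequency of DFT bin k:
f_k = k * fs / N
    = 1474 * 44100 / 4096
    = 65003400 / 4096
    = 15869.971 Hz

15869.971 Hz


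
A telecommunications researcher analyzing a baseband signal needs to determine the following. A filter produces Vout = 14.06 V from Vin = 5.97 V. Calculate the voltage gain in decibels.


Voltage gain in dB:
G = 20 * log10(Vout / Vin)
  = 20 * log10(14.06 / 5.97)
  = 20 * log10(2.355109)
  = 20 * 0.372011
  = 7.44 dB

7.44 dB


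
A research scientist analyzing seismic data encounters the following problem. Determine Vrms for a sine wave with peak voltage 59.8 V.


RMS voltage for a sinusoidal waveform:
V_rms = V_peak / sqrt(2)
      = 59.8 / 1.414214
      = 42.285 V

42.285 V


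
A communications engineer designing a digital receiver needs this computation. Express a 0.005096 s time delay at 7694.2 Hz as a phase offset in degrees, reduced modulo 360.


Phase shift from frequency and time delay:
phi = 360 * f * t_delay
    = 360 * 7694.2 * 0.005096
    = 14115.47 degrees
    mod 360 = 75.47 degrees

75.47 degrees


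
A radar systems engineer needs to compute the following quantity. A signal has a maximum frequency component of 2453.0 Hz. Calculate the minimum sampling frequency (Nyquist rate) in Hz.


The Nyquist rate is twice the maximum frequency component.
fs_min = 2 * fmax
      = 2 * 2453.0
      = 4906.0 Hz

4906.0


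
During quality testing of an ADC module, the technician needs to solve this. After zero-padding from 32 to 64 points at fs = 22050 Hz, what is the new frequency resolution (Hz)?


Frequency resolution after zero-padding:
N_padded = 32 * 2 = 64
df = fs / N_padded
   = 22050 / 64
   = 344.5312 Hz

344.5312 Hz


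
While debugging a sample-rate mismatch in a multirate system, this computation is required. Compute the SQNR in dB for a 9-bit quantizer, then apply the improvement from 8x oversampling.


Step 1 — baseline SQNR at Nyquist:
SQNR_base = 6.02*N + 1.76
          = 6.02*9 + 1.76
          = 55.94 dB

Step 2 — oversampling processing gain:
G = 10*log10(OSR) = 10*log10(8) = 9.03 dB

Step 3 — total:
SQNR_total = 55.94 + 9.03 = 64.97 dB

Base SQNR = 55.94 dB; oversampled SQNR = 64.97 dB


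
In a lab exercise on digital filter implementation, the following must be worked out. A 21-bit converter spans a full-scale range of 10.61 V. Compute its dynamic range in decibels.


Dynamic range from full-scale to LSB:
V_min = V_max / 2^bits = 10.61 / 2^21
DR = 20 * log10(V_max / V_min)
   = 20 * log10(2^21)
   = 20 * 21 * log10(2)
   = 126.43 dB

126.43 dB


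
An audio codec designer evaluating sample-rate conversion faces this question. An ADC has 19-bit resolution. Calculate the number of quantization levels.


Number of quantization levels = 2^N
= 2^19
= 524288

524288


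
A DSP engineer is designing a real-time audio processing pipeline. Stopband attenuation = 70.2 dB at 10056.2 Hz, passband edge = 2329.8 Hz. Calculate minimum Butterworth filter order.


Butterworth filter order formula:
n = log10(10^(A/10) - 1) / (2 * log10(f_stop/f_pass))
10^(70.2/10) - 1 = 10471284.4805
f_stop/f_pass = 10056.2 / 2329.8 = 4.3163
n = 5.5266 -> ceil = 6

6


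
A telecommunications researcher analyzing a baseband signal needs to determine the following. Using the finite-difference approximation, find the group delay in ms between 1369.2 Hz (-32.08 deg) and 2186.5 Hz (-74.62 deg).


Group delay from phase difference:
tau = -d(phi)/d(omega)
d(phi) = -42.54 deg = -0.742463 rad
d(omega) = 2*pi*(2186.5 - 1369.2) = 5135.2474 rad/s
tau = -(-0.742463) / 5135.2474
    = 0.1446 ms

0.1446 ms


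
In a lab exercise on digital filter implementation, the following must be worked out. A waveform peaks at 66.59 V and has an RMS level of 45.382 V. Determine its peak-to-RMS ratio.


Crest factor is the ratio of peak to RMS:
CF = V_peak / V_rms
   = 66.59 / 45.382
   = 1.4673

1.4673


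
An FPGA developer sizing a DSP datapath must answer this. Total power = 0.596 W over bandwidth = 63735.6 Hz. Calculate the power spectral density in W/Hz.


Power spectral density:
PSD = P / BW
    = 0.596 / 63735.6
    = 9.35e-06 W/Hz

9.35e-06 W/Hz


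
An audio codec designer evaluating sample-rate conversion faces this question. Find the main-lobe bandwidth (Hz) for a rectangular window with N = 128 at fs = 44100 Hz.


Main lobe width for a rectangular window:
Width = 2 * fs / N
      = 2 * 44100 / 128
      = 88200 / 128
      = 689.062 Hz

689.062 Hz


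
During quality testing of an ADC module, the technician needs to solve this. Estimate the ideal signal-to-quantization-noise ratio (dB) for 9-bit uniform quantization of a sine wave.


Theoretical SNR for a full-scale sinusoid:
SNR = 6.02 * N + 1.76
    = 6.02 * 9 + 1.76
    = 54.18 + 1.76
    = 55.94 dB

55.94 dB


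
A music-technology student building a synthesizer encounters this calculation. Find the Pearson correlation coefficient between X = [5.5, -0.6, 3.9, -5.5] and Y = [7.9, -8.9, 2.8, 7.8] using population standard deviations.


Pearson correlation coefficient (population):
r = cov(X,Y) / (std(X) * std(Y))
Mean X = 0.825, Mean Y = 2.4
Cov(X,Y) = 2.2225
Std(X) = 4.282158, Std(Y) = 6.842149
r = 0.0759

0.0759


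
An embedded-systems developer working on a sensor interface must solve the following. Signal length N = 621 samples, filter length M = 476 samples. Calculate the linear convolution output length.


Linear convolution output length:
L = N + M - 1
  = 621 + 476 - 1
  = 1096 samples

1096


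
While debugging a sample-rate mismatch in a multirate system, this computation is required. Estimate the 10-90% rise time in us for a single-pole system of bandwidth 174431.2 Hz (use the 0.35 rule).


Rise time from bandwidth relationship:
tr = 0.35 / BW
   = 0.35 / 174431.2
   = 2.006521769e-06 s
   = 2.0065 us

2.0065 us


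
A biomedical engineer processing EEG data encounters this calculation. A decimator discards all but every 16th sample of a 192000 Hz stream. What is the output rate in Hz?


Decimation reduces the sample rate:
fs_out = fs_in / M
       = 192000 / 16
       = 12000.0 Hz

12000.0 Hz


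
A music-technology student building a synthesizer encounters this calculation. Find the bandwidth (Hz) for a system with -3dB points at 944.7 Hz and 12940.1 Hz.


Bandwidth is the difference of -3dB frequencies:
BW = f_high - f_low
   = 12940.1 - 944.7
   = 11995.4 Hz

11995.4 Hz


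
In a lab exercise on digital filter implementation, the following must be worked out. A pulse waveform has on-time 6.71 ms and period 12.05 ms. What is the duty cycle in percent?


Duty cycle as a percentage:
DC = (t_on / T) * 100
   = (6.71 / 12.05) * 100
   = 0.556846 * 100
   = 55.68 %

55.68 %


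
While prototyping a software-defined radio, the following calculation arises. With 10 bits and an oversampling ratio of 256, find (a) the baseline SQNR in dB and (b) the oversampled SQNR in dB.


Step 1 — baseline SQNR at Nyquist:
SQNR_base = 6.02*N + 1.76
          = 6.02*10 + 1.76
          = 61.96 dB

Step 2 — oversampling processing gain:
G = 10*log10(OSR) = 10*log10(256) = 24.08 dB

Step 3 — total:
SQNR_total = 61.96 + 24.08 = 86.04 dB

Base SQNR = 61.96 dB; oversampled SQNR = 86.04 dB


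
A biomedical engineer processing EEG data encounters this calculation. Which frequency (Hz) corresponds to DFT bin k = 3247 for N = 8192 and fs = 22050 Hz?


Frequency of DFT bin k:
f_k = k * fs / N
    = 3247 * 22050 / 8192
    = 71596350 / 8192
    = 8739.789 Hz

8739.789 Hz


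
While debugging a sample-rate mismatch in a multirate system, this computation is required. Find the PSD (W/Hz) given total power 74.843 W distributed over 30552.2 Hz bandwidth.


Power spectral density:
PSD = P / BW
    = 74.843 / 30552.2
    = 0.00244968 W/Hz

0.00244968 W/Hz


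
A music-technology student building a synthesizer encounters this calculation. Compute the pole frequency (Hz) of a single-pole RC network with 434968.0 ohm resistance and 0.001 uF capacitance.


Cutoff frequency of a first-order RC filter:
fc = 1 / (2 * pi * R * C)
C = 0.001 uF = 1e-09 F
fc = 1 / (2 * pi * 434968.0 * 1e-09)
   = 1 / 0.0027329845466933
   = 365.900349 Hz

365.900349 Hz


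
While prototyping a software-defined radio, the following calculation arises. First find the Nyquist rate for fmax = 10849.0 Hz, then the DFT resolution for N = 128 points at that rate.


Step 1 — Nyquist sampling rate:
fs = 2 * fmax = 2 * 10849.0 = 21698.0 Hz

Step 2 — DFT bin spacing:
df = fs / N = 21698.0 / 128 = 169.5156 Hz

169.5156 Hz


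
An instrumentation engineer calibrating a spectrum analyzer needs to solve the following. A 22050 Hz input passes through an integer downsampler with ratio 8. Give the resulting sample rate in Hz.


Decimation reduces the sample rate:
fs_out = fs_in / M
       = 22050 / 8
       = 2756.25 Hz

2756.25 Hz


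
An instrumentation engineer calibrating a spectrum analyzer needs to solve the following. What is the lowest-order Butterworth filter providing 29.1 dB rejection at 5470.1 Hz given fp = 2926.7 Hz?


Butterworth filter order formula:
n = log10(10^(A/10) - 1) / (2 * log10(f_stop/f_pass))
10^(29.1/10) - 1 = 811.8305
f_stop/f_pass = 5470.1 / 2926.7 = 1.869
n = 5.3558 -> ceil = 6

6


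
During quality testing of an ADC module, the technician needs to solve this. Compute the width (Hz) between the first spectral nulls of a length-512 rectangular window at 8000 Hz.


Main lobe width for a rectangular window:
Width = 2 * fs / N
      = 2 * 8000 / 512
      = 16000 / 512
      = 31.25 Hz

31.25 Hz


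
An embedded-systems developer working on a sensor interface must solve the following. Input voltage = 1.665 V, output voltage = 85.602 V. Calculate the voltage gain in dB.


Voltage gain in dB:
G = 20 * log10(Vout / Vin)
  = 20 * log10(85.602 / 1.665)
  = 20 * log10(51.412613)
  = 20 * 1.71107
  = 34.22 dB

34.22 dB


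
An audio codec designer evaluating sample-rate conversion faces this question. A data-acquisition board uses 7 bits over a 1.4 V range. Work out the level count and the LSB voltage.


Step 1 — number of quantization levels:
L = 2^N = 2^7 = 128

Step 2 — LSB step size:
delta = Vfs / L
      = 1.4 / 128
      = 0.0109375 V

Levels = 128; step size = 0.0109375 V


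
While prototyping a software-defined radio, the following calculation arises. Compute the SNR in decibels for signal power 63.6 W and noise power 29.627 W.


SNR in decibels:
SNR = 10 * log10(Ps / Pn)
    = 10 * log10(63.6 / 29.627)
    = 10 * log10(2.1467)
    = 10 * 0.3318
    = 3.32 dB

3.32 dB


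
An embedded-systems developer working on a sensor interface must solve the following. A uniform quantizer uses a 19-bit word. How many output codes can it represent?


Number of quantization levels = 2^N
= 2^19
= 524288

524288


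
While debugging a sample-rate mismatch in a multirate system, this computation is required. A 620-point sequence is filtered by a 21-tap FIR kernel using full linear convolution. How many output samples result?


Linear convolution output length:
L = N + M - 1
  = 620 + 21 - 1
  = 640 samples

640


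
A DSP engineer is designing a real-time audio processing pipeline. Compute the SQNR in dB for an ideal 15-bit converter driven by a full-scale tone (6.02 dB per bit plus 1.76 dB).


Theoretical SNR for a full-scale sinusoid:
SNR = 6.02 * N + 1.76
    = 6.02 * 15 + 1.76
    = 90.3 + 1.76
    = 92.06 dB

92.06 dB


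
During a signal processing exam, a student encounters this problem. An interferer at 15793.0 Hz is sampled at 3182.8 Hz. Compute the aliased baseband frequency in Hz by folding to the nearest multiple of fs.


Compute the nearest integer multiple of fs to the signal:
n = round(15793.0 / 3182.8) = 5
f_alias = |15793.0 - 5 * 3182.8|
        = |15793.0 - 15914.0|
        = 121.0 Hz

121.0


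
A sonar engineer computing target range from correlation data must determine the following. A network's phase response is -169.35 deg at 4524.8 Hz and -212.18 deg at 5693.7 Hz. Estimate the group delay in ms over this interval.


Group delay from phase difference:
tau = -d(phi)/d(omega)
d(phi) = -42.83 deg = -0.747525 rad
d(omega) = 2*pi*(5693.7 - 4524.8) = 7344.4153 rad/s
tau = -(-0.747525) / 7344.4153
    = 0.1018 ms

0.1018 ms


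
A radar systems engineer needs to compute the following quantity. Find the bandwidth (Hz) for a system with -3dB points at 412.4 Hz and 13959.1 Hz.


Bandwidth is the difference of -3dB frequencies:
BW = f_high - f_low
   = 13959.1 - 412.4
   = 13546.7 Hz

13546.7 Hz


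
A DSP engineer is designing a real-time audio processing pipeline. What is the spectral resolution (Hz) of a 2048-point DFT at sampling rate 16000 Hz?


DFT frequency resolution:
df = fs / N
   = 16000 / 2048
   = 7.8125 Hz

7.8125 Hz


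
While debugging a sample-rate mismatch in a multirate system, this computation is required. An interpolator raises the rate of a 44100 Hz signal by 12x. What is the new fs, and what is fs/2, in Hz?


Step 1 — output sample rate after interpolation by L:
fs_out = L * fs_in = 12 * 44100 = 529200 Hz

Step 2 — Nyquist frequency of the output stream:
f_Nyq = fs_out / 2 = 529200 / 2 = 264600.0 Hz

fs_out = 529200 Hz; f_Nyquist = 264600.0 Hz


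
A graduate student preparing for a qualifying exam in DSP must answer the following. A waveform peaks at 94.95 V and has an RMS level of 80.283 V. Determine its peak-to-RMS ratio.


Crest factor is the ratio of peak to RMS:
CF = V_peak / V_rms
   = 94.95 / 80.283
   = 1.1827

1.1827


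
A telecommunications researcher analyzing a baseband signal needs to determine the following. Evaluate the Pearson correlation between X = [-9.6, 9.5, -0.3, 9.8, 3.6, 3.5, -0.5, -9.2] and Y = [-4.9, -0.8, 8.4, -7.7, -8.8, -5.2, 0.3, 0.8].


Pearson correlation coefficient (population):
r = cov(X,Y) / (std(X) * std(Y))
Mean X = 0.85, Mean Y = -2.2375
Cov(X,Y) = -10.089375
Std(X) = 6.917912, Std(Y) = 5.239976
r = -0.2783

-0.2783


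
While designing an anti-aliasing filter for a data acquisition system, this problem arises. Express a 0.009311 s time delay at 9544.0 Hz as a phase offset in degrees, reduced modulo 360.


Phase shift from frequency and time delay:
phi = 360 * f * t_delay
    = 360 * 9544.0 * 0.009311
    = 31991.11 degrees
    mod 360 = 311.11 degrees

311.11 degrees


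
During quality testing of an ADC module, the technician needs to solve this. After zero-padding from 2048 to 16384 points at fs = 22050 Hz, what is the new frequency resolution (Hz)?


Frequency resolution after zero-padding:
N_padded = 2048 * 8 = 16384
df = fs / N_padded
   = 22050 / 16384
   = 1.3458 Hz

1.3458 Hz


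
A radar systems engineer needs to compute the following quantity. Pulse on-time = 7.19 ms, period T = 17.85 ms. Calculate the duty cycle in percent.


Duty cycle as a percentage:
DC = (t_on / T) * 100
   = (7.19 / 17.85) * 100
   = 0.402801 * 100
   = 40.28 %

40.28 %


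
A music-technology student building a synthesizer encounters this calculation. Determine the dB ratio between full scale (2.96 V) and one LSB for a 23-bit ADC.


Dynamic range from full-scale to LSB:
V_min = V_max / 2^bits = 2.96 / 2^23
DR = 20 * log10(V_max / V_min)
   = 20 * log10(2^23)
   = 20 * 23 * log10(2)
   = 138.47 dB

138.47 dB


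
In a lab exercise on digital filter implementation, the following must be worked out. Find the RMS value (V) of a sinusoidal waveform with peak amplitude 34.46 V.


RMS voltage for a sinusoidal waveform:
V_rms = V_peak / sqrt(2)
      = 34.46 / 1.414214
      = 24.367 V

24.367 V


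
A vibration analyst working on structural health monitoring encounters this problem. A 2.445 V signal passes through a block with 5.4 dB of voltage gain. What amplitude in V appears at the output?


Output voltage from dB gain:
V_out = V_in * 10^(gain_dB / 20)
      = 2.445 * 10^(5.4 / 20)
      = 2.445 * 1.862087
      = 4.5528 V

4.5528 V


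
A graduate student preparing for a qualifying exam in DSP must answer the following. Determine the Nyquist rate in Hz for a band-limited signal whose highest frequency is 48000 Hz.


The Nyquist rate is twice the maximum frequency component.
fs_min = 2 * fmax
      = 2 * 48000
      = 96000 Hz

96000


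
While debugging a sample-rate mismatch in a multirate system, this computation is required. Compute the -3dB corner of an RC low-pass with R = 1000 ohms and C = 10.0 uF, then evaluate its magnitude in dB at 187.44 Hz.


Step 1 — cutoff frequency:
fc = 1 / (2*pi*R*C)
C = 10.0 uF = 1e-05 F
fc = 1 / (2*pi*1000*1e-05)
   = 15.9155 Hz

Step 2 — magnitude at f = 187.44 Hz:
|H(f)| = 1 / sqrt(1 + (f/fc)^2)
f/fc = 187.44 / 15.9155 = 11.777198
|H| = 1 / sqrt(1 + 138.702393) = 0.0846054
|H|_dB = 20*log10(0.0846054) = -21.45 dB

fc = 15.9155 Hz; |H(187.44 Hz)| = -21.45 dB


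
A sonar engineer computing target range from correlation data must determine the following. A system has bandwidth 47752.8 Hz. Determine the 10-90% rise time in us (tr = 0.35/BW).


Rise time from bandwidth relationship:
tr = 0.35 / BW
   = 0.35 / 47752.8
   = 7.329413144e-06 s
   = 7.3294 us

7.3294 us


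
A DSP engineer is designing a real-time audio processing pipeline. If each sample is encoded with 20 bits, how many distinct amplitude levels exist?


Number of quantization levels = 2^N
= 2^20
= 1048576

1048576


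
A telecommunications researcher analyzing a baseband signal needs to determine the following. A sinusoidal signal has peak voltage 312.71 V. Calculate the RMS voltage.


RMS voltage for a sinusoidal waveform:
V_rms = V_peak / sqrt(2)
      = 312.71 / 1.414214
      = 221.119 V

221.119 V


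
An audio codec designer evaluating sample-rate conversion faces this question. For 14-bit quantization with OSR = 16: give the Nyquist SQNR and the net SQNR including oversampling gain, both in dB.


Step 1 — baseline SQNR at Nyquist:
SQNR_base = 6.02*N + 1.76
          = 6.02*14 + 1.76
          = 86.04 dB

Step 2 — oversampling processing gain:
G = 10*log10(OSR) = 10*log10(16) = 12.04 dB

Step 3 — total:
SQNR_total = 86.04 + 12.04 = 98.08 dB

Base SQNR = 86.04 dB; oversampled SQNR = 98.08 dB


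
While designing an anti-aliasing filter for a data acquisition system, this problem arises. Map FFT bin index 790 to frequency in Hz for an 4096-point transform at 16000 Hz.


Frequency of DFT bin k:
f_k = k * fs / N
    = 790 * 16000 / 4096
    = 12640000 / 4096
    = 3085.938 Hz

3085.938 Hz


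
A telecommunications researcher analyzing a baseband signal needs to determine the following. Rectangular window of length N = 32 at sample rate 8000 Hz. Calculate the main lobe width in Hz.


Main lobe width for a rectangular window:
Width = 2 * fs / N
      = 2 * 8000 / 32
      = 16000 / 32
      = 500.0 Hz

500.0 Hz


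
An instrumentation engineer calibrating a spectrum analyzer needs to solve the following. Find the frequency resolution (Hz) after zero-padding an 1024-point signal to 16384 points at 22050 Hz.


Frequency resolution after zero-padding:
N_padded = 1024 * 16 = 16384
df = fs / N_padded
   = 22050 / 16384
   = 1.3458 Hz

1.3458 Hz


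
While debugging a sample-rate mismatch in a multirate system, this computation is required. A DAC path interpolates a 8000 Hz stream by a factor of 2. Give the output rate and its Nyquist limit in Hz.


Step 1 — output sample rate after interpolation by L:
fs_out = L * fs_in = 2 * 8000 = 16000 Hz

Step 2 — Nyquist frequency of the output stream:
f_Nyq = fs_out / 2 = 16000 / 2 = 8000.0 Hz

fs_out = 16000 Hz; f_Nyquist = 8000.0 Hz


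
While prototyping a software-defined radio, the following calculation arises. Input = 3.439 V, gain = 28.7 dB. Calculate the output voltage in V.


Output voltage from dB gain:
V_out = V_in * 10^(gain_dB / 20)
      = 3.439 * 10^(28.7 / 20)
      = 3.439 * 27.227013
      = 93.6337 V

93.6337 V


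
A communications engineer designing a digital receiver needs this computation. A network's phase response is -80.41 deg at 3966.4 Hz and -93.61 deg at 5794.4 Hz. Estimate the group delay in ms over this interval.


Group delay from phase difference:
tau = -d(phi)/d(omega)
d(phi) = -13.2 deg = -0.230383 rad
d(omega) = 2*pi*(5794.4 - 3966.4) = 11485.6627 rad/s
tau = -(-0.230383) / 11485.6627
    = 0.0201 ms

0.0201 ms


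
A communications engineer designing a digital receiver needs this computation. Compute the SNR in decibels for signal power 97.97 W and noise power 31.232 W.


SNR in decibels:
SNR = 10 * log10(Ps / Pn)
    = 10 * log10(97.97 / 31.232)
    = 10 * log10(3.1368)
    = 10 * 0.4965
    = 4.96 dB

4.96 dB


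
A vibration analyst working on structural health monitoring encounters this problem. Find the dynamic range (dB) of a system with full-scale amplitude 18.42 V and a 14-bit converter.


Dynamic range from full-scale to LSB:
V_min = V_max / 2^bits = 18.42 / 2^14
DR = 20 * log10(V_max / V_min)
   = 20 * log10(2^14)
   = 20 * 14 * log10(2)
   = 84.29 dB

84.29 dB


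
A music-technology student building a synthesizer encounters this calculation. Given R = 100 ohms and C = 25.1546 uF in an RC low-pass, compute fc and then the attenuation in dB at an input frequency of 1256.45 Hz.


Step 1 — cutoff frequency:
fc = 1 / (2*pi*R*C)
C = 25.1546 uF = 2.51546e-05 F
fc = 1 / (2*pi*100*2.51546e-05)
   = 63.2707 Hz

Step 2 — magnitude at f = 1256.45 Hz:
|H(f)| = 1 / sqrt(1 + (f/fc)^2)
f/fc = 1256.45 / 63.2707 = 19.858323
|H| = 1 / sqrt(1 + 394.352992) = 0.050293
|H|_dB = 20*log10(0.050293) = -25.97 dB

fc = 63.2707 Hz; |H(1256.45 Hz)| = -25.97 dB


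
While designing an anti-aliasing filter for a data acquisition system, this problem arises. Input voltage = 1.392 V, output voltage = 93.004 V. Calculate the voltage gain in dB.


Voltage gain in dB:
G = 20 * log10(Vout / Vin)
  = 20 * log10(93.004 / 1.392)
  = 20 * log10(66.813218)
  = 20 * 1.824862
  = 36.5 dB

36.5 dB


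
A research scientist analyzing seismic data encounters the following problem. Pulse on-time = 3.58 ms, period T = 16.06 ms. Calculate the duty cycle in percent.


Duty cycle as a percentage:
DC = (t_on / T) * 100
   = (3.58 / 16.06) * 100
   = 0.222914 * 100
   = 22.29 %

22.29 %


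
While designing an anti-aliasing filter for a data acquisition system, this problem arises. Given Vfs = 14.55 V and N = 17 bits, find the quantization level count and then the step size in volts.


Step 1 — number of quantization levels:
L = 2^N = 2^17 = 131072

Step 2 — LSB step size:
delta = Vfs / L
      = 14.55 / 131072
      = 0.00011101 V

Levels = 131072; step size = 0.00011101 V


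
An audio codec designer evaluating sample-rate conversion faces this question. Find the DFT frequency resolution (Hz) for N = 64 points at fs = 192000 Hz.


DFT frequency resolution:
df = fs / N
   = 192000 / 64
   = 3000.0 Hz

3000.0 Hz


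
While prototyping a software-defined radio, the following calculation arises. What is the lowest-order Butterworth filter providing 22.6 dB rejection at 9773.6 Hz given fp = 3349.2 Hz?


Butterworth filter order formula:
n = log10(10^(A/10) - 1) / (2 * log10(f_stop/f_pass))
10^(22.6/10) - 1 = 180.9701
f_stop/f_pass = 9773.6 / 3349.2 = 2.9182
n = 2.4269 -> ceil = 3

3


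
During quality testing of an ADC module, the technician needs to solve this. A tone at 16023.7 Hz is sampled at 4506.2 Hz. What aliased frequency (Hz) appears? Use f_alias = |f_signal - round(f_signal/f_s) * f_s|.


Compute the nearest integer multiple of fs to the signal:
n = round(16023.7 / 4506.2) = 4
f_alias = |16023.7 - 4 * 4506.2|
        = |16023.7 - 18024.8|
        = 2001.1 Hz

2001.1


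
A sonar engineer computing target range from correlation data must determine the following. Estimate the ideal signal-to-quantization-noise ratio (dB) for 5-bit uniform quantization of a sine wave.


Theoretical SNR for a full-scale sinusoid:
SNR = 6.02 * N + 1.76
    = 6.02 * 5 + 1.76
    = 30.1 + 1.76
    = 31.86 dB

31.86 dB


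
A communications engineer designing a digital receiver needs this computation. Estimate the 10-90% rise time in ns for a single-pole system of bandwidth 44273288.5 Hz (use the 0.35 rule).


Rise time from bandwidth relationship:
tr = 0.35 / BW
   = 0.35 / 44273288.5
   = 7.905443934e-09 s
   = 7.9054 ns

7.9054 ns


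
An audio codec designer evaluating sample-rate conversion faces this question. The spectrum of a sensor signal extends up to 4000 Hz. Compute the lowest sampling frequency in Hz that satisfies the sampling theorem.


The Nyquist rate is twice the maximum frequency component.
fs_min = 2 * fmax
      = 2 * 4000
      = 8000 Hz

8000


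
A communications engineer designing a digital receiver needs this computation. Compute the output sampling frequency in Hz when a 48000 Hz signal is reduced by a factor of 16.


Decimation reduces the sample rate:
fs_out = fs_in / M
       = 48000 / 16
       = 3000.0 Hz

3000.0 Hz


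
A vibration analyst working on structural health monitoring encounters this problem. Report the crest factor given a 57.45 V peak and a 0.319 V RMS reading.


Crest factor is the ratio of peak to RMS:
CF = V_peak / V_rms
   = 57.45 / 0.319
   = 180.094

180.094


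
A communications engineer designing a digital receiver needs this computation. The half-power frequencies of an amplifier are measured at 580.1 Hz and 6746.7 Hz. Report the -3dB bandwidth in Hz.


Bandwidth is the difference of -3dB frequencies:
BW = f_high - f_low
   = 6746.7 - 580.1
   = 6166.6 Hz

6166.6 Hz


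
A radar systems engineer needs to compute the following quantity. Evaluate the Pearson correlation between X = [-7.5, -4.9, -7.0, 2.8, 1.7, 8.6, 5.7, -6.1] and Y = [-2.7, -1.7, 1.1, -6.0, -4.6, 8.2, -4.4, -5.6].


Pearson correlation coefficient (population):
r = cov(X,Y) / (std(X) * std(Y))
Mean X = -0.8375, Mean Y = -1.9625
Cov(X,Y) = 7.838906
Std(X) = 5.895324, Std(Y) = 4.411615
r = 0.3014

0.3014


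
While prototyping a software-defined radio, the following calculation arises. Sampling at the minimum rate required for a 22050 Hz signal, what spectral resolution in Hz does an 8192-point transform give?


Step 1 — Nyquist sampling rate:
fs = 2 * fmax = 2 * 22050 = 44100 Hz

Step 2 — DFT bin spacing:
df = fs / N = 44100 / 8192 = 5.3833 Hz

5.3833 Hz


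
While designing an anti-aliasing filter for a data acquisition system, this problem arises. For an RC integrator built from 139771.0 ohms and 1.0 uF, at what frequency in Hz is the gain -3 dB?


Cutoff frequency of a first-order RC filter:
fc = 1 / (2 * pi * R * C)
C = 1.0 uF = 1e-06 F
fc = 1 / (2 * pi * 139771.0 * 1e-06)
   = 1 / 0.8782070935698
   = 1.138684 Hz

1.138684 Hz


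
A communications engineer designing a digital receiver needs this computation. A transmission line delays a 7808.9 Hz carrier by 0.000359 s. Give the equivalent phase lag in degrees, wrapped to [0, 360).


Phase shift from frequency and time delay:
phi = 360 * f * t_delay
    = 360 * 7808.9 * 0.000359
    = 1009.22 degrees
    mod 360 = 289.22 degrees

289.22 degrees


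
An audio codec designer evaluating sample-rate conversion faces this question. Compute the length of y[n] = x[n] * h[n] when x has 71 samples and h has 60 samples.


Linear convolution output length:
L = N + M - 1
  = 71 + 60 - 1
  = 130 samples

130


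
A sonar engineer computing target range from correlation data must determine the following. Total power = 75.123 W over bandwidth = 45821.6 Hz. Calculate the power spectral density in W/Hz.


Power spectral density:
PSD = P / BW
    = 75.123 / 45821.6
    = 0.00163947 W/Hz

0.00163947 W/Hz


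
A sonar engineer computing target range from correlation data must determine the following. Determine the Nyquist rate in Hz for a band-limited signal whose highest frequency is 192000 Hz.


The Nyquist rate is twice the maximum frequency component.
fs_min = 2 * fmax
      = 2 * 192000
      = 384000 Hz

384000


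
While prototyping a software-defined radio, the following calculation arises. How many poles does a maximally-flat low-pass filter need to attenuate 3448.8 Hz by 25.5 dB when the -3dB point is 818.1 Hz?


Butterworth filter order formula:
n = log10(10^(A/10) - 1) / (2 * log10(f_stop/f_pass))
10^(25.5/10) - 1 = 353.8134
f_stop/f_pass = 3448.8 / 818.1 = 4.2156
n = 2.0395 -> ceil = 3

3


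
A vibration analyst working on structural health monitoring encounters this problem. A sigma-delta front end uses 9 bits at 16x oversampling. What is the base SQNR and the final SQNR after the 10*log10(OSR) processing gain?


Step 1 — baseline SQNR at Nyquist:
SQNR_base = 6.02*N + 1.76
          = 6.02*9 + 1.76
          = 55.94 dB

Step 2 — oversampling processing gain:
G = 10*log10(OSR) = 10*log10(16) = 12.04 dB

Step 3 — total:
SQNR_total = 55.94 + 12.04 = 67.98 dB

Base SQNR = 55.94 dB; oversampled SQNR = 67.98 dB


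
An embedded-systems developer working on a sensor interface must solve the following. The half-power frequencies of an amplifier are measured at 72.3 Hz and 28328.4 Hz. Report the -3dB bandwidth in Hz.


Bandwidth is the difference of -3dB frequencies:
BW = f_high - f_low
   = 28328.4 - 72.3
   = 28256.1 Hz

28256.1 Hz


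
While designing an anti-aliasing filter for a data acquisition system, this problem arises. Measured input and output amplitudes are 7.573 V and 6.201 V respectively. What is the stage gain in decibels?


Voltage gain in dB:
G = 20 * log10(Vout / Vin)
  = 20 * log10(6.201 / 7.573)
  = 20 * log10(0.81883)
  = 20 * -0.086806
  = -1.74 dB

-1.74 dB


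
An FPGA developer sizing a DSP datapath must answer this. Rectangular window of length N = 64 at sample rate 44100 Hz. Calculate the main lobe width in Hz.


Main lobe width for a rectangular window:
Width = 2 * fs / N
      = 2 * 44100 / 64
      = 88200 / 64
      = 1378.125 Hz

1378.125 Hz


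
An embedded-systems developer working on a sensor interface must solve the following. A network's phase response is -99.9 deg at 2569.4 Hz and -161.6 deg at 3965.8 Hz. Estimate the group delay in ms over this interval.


Group delay from phase difference:
tau = -d(phi)/d(omega)
d(phi) = -61.7 deg = -1.076868 rad
d(omega) = 2*pi*(3965.8 - 2569.4) = 8773.84 rad/s
tau = -(-1.076868) / 8773.84
    = 0.1227 ms

0.1227 ms


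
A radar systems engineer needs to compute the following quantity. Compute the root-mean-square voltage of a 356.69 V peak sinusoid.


RMS voltage for a sinusoidal waveform:
V_rms = V_peak / sqrt(2)
      = 356.69 / 1.414214
      = 252.218 V

252.218 V


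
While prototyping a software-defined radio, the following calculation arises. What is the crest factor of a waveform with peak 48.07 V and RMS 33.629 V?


Crest factor is the ratio of peak to RMS:
CF = V_peak / V_rms
   = 48.07 / 33.629
   = 1.4294

1.4294


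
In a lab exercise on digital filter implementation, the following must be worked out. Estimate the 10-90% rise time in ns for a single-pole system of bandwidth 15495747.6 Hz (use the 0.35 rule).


Rise time from bandwidth relationship:
tr = 0.35 / BW
   = 0.35 / 15495747.6
   = 2.258684182e-08 s
   = 22.5868 ns

22.5868 ns


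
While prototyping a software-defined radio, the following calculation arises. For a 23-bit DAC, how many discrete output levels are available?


Number of quantization levels = 2^N
= 2^23
= 8388608

8388608


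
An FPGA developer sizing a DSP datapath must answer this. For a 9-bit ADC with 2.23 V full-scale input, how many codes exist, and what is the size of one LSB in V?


Step 1 — number of quantization levels:
L = 2^N = 2^9 = 512

Step 2 — LSB step size:
delta = Vfs / L
      = 2.23 / 512
      = 0.00435547 V

Levels = 512; step size = 0.00435547 V


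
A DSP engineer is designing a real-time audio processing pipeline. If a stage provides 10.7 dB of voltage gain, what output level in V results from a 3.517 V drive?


Output voltage from dB gain:
V_out = V_in * 10^(gain_dB / 20)
      = 3.517 * 10^(10.7 / 20)
      = 3.517 * 3.427678
      = 12.0551 V

12.0551 V


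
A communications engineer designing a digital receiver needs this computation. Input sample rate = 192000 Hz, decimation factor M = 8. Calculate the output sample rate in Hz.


Decimation reduces the sample rate:
fs_out = fs_in / M
       = 192000 / 8
       = 24000.0 Hz

24000.0 Hz


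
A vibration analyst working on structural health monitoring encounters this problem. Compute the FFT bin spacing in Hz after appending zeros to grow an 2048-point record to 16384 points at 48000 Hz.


Frequency resolution after zero-padding:
N_padded = 2048 * 8 = 16384
df = fs / N_padded
   = 48000 / 16384
   = 2.9297 Hz

2.9297 Hz


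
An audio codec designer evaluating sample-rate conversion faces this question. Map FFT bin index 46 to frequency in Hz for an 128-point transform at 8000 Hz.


Frequency of DFT bin k:
f_k = k * fs / N
    = 46 * 8000 / 128
    = 368000 / 128
    = 2875.0 Hz

2875.0 Hz


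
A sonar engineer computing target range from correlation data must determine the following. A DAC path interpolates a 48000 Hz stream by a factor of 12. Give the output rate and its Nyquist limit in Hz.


Step 1 — output sample rate after interpolation by L:
fs_out = L * fs_in = 12 * 48000 = 576000 Hz

Step 2 — Nyquist frequency of the output stream:
f_Nyq = fs_out / 2 = 576000 / 2 = 288000.0 Hz

fs_out = 576000 Hz; f_Nyquist = 288000.0 Hz


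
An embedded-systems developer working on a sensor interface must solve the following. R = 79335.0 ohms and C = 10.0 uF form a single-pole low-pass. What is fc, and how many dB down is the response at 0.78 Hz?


Step 1 — cutoff frequency:
fc = 1 / (2*pi*R*C)
C = 10.0 uF = 1e-05 F
fc = 1 / (2*pi*79335.0*1e-05)
   = 0.200611 Hz

Step 2 — magnitude at f = 0.78 Hz:
|H(f)| = 1 / sqrt(1 + (f/fc)^2)
f/fc = 0.78 / 0.200611 = 3.888122
|H| = 1 / sqrt(1 + 15.117493) = 0.2490871
|H|_dB = 20*log10(0.2490871) = -12.07 dB

fc = 0.200611 Hz; |H(0.78 Hz)| = -12.07 dB


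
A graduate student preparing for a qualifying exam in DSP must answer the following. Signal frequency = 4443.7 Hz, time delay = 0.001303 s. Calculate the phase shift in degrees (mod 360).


Phase shift from frequency and time delay:
phi = 360 * f * t_delay
    = 360 * 4443.7 * 0.001303
    = 2084.45 degrees
    mod 360 = 284.45 degrees

284.45 degrees
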